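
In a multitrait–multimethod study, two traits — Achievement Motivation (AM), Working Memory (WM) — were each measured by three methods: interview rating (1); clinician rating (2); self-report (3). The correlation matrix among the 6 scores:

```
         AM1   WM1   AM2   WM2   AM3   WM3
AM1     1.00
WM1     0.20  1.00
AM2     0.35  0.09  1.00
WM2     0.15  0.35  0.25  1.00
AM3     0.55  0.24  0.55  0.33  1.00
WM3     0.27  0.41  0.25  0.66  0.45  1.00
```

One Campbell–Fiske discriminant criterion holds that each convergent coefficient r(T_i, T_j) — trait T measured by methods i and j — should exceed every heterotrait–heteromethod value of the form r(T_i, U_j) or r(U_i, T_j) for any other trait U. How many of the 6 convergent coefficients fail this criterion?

0

Each convergent coefficient versus the relevant comparison correlations:
AM (methods 1·2): 0.35 vs {0.15, 0.09} → pass.
AM (methods 1·3): 0.55 vs {0.27, 0.24} → pass.
AM (methods 2·3): 0.55 vs {0.25, 0.33} → pass.
WM (methods 1·2): 0.35 vs {0.09, 0.15} → pass.
WM (methods 1·3): 0.41 vs {0.24, 0.27} → pass.
WM (methods 2·3): 0.66 vs {0.33, 0.25} → pass.
0 of 6 fail.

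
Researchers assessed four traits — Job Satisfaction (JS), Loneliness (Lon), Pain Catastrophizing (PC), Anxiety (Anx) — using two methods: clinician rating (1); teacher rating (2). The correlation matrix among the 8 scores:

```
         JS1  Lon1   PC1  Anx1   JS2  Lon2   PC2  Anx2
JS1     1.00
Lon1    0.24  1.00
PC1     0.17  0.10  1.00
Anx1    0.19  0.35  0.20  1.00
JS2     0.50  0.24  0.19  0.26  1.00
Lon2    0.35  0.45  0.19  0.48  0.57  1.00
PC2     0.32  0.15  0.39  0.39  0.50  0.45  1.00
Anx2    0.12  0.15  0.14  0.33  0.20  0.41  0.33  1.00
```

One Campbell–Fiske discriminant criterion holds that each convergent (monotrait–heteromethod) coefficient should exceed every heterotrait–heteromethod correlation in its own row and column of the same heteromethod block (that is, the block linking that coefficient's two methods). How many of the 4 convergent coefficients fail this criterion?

Convergent coefficients and their comparison sets:
JS (methods 1·2): 0.50 vs {0.35, 0.24, 0.32, 0.19, 0.12, 0.26} → pass.
Lon (methods 1·2): 0.45 vs {0.24, 0.35, 0.15, 0.19, 0.15, 0.48} → fail.
PC (methods 1·2): 0.39 vs {0.19, 0.32, 0.19, 0.15, 0.14, 0.39} → fail.
Anx (methods 1·2): 0.33 vs {0.26, 0.12, 0.48, 0.15, 0.39, 0.14} → fail.
3 of 4 fail.

3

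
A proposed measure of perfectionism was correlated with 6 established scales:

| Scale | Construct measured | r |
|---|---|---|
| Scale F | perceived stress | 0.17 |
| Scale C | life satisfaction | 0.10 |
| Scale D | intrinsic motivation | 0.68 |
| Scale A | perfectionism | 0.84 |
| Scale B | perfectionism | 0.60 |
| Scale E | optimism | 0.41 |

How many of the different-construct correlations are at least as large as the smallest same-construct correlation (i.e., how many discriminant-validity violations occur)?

1

Convergent (same construct = perfectionism): Scale A, Scale B.
Smallest convergent = 0.60. Discriminant values: 0.17, 0.10, 0.68, 0.41; count ≥ 0.60 → 1.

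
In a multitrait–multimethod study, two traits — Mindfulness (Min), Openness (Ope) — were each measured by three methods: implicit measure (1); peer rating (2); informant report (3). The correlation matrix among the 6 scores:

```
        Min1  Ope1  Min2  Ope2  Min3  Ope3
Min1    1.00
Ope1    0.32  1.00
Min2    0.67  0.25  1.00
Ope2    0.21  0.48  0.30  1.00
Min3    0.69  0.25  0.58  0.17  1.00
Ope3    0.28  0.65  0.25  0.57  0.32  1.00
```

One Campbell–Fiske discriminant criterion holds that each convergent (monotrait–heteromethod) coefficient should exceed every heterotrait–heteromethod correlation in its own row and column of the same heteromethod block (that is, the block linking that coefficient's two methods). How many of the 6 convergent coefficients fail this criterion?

0

Checking each validity diagonal entry against its comparison values:
Min (methods 1·2): 0.67 vs {0.21, 0.25} → pass.
Min (methods 1·3): 0.69 vs {0.28, 0.25} → pass.
Min (methods 2·3): 0.58 vs {0.25, 0.17} → pass.
Ope (methods 1·2): 0.48 vs {0.25, 0.21} → pass.
Ope (methods 1·3): 0.65 vs {0.25, 0.28} → pass.
Ope (methods 2·3): 0.57 vs {0.17, 0.25} → pass.
0 of 6 fail.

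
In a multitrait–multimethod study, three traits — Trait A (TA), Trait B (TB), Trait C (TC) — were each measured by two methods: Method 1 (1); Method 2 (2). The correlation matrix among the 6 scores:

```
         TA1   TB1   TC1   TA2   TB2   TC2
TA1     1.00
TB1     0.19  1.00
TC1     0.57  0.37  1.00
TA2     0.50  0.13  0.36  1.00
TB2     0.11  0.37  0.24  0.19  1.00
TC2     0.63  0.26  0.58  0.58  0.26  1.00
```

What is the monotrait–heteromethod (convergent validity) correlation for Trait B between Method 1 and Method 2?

0.37

Same trait (TB), different methods: r(TB1, TB2) = 0.37.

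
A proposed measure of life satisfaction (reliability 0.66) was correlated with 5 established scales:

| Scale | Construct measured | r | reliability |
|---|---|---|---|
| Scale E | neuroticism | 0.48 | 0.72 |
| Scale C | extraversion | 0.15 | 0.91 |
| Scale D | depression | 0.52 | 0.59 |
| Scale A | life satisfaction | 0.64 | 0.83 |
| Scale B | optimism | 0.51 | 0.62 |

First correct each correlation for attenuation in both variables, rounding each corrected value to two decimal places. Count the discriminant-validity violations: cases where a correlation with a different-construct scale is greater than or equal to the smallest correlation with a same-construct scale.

0

Disattenuated r (r / √(r_scale · r_new)):
  Scale E (disc): 0.48 / √(0.72·0.66) = 0.70
  Scale C (disc): 0.15 / √(0.91·0.66) = 0.19
  Scale D (disc): 0.52 / √(0.59·0.66) = 0.83
  Scale A (conv): 0.64 / √(0.83·0.66) = 0.86
  Scale B (disc): 0.51 / √(0.62·0.66) = 0.80
Smallest convergent = 0.86. Discriminant values: 0.70, 0.19, 0.83, 0.80; count ≥ 0.86 → 0.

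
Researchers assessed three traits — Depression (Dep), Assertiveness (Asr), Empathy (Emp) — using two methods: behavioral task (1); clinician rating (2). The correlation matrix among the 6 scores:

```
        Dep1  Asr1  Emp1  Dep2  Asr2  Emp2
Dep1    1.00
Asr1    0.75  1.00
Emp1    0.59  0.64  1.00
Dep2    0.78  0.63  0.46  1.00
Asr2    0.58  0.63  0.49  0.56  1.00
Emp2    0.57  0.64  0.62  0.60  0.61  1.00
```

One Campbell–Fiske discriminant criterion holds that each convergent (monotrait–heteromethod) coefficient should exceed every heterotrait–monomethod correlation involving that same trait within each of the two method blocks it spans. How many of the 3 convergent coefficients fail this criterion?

Checking each validity diagonal entry against its comparison values:
Dep (methods 1·2): 0.78 vs {0.75, 0.56, 0.59, 0.60} → pass.
Asr (methods 1·2): 0.63 vs {0.75, 0.56, 0.64, 0.61} → fail.
Emp (methods 1·2): 0.62 vs {0.59, 0.60, 0.64, 0.61} → fail.
2 of 3 fail.

2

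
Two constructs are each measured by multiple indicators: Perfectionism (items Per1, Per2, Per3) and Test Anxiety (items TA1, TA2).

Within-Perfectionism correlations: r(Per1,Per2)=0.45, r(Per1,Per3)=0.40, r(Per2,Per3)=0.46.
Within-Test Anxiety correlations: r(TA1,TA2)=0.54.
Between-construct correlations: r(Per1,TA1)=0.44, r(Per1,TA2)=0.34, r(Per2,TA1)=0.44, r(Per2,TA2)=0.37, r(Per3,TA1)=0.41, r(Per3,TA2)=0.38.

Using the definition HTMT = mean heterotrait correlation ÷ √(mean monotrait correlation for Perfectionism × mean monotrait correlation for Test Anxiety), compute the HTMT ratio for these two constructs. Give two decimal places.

Between-construct mean = 2.38/6 = 0.3967.
Mean within-Per = 1.31/3 = 0.4367; mean within-TA = 0.54/1 = 0.5400.
Geometric mean = √(0.4367 × 0.5400) = 0.4856.
HTMT = 0.3967 / 0.4856 = 0.82.

0.82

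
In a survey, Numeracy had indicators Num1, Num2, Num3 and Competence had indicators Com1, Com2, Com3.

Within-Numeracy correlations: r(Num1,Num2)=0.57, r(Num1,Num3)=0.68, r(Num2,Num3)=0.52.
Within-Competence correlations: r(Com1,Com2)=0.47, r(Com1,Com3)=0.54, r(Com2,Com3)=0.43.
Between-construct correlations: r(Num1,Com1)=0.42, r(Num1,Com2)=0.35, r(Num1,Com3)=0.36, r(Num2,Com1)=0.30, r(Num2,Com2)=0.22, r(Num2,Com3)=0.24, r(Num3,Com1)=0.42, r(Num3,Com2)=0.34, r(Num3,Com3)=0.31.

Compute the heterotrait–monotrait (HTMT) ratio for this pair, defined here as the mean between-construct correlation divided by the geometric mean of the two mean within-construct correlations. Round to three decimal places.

0.618

Between-construct mean = 2.96/9 = 0.3289.
Mean within-Num = 1.77/3 = 0.5900; mean within-Com = 1.44/3 = 0.4800.
Geometric mean = √(0.5900 × 0.4800) = 0.5322.
HTMT = 0.3289 / 0.5322 = 0.618.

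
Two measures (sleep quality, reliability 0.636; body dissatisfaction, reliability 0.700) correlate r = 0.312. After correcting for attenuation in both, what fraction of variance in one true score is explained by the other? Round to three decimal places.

Disattenuated r = 0.312 / √(0.636 × 0.700) = 0.312 / 0.6672 = 0.4676.
Shared true-score variance = 0.4676² = 0.2186 ≈ 0.219.

0.219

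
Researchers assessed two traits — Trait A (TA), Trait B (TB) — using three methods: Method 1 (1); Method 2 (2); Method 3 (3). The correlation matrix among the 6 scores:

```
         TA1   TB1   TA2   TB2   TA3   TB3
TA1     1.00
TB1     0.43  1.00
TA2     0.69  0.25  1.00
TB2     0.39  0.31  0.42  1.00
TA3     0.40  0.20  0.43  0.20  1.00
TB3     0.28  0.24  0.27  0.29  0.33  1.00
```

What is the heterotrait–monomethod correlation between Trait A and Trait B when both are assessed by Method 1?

0.43

Different traits, same method: r(TA1, TB1) = 0.43.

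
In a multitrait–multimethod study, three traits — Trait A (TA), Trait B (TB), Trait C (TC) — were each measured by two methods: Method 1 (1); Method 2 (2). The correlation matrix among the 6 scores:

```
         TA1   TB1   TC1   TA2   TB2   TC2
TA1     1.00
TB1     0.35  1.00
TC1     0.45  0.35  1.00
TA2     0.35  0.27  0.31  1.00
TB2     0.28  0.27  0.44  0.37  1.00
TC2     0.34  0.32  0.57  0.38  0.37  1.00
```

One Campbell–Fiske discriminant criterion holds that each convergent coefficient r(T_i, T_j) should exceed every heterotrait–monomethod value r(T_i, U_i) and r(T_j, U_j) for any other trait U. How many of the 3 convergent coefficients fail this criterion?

2

Each convergent coefficient versus the relevant comparison correlations:
TA (methods 1·2): 0.35 vs {0.35, 0.37, 0.45, 0.38} → fail.
TB (methods 1·2): 0.27 vs {0.35, 0.37, 0.35, 0.37} → fail.
TC (methods 1·2): 0.57 vs {0.45, 0.38, 0.35, 0.37} → pass.
2 of 3 fail.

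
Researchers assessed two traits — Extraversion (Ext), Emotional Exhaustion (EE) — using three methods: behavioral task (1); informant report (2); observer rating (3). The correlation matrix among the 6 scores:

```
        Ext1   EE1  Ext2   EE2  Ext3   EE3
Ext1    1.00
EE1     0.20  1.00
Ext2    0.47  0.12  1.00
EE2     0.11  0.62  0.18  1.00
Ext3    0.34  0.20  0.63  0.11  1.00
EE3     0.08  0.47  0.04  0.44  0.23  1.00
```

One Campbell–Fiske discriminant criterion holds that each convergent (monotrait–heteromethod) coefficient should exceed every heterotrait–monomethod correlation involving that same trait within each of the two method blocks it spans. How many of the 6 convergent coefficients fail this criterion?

0

Checking each validity diagonal entry against its comparison values:
Ext (methods 1·2): 0.47 vs {0.20, 0.18} → pass.
Ext (methods 1·3): 0.34 vs {0.20, 0.23} → pass.
Ext (methods 2·3): 0.63 vs {0.18, 0.23} → pass.
EE (methods 1·2): 0.62 vs {0.20, 0.18} → pass.
EE (methods 1·3): 0.47 vs {0.20, 0.23} → pass.
EE (methods 2·3): 0.44 vs {0.18, 0.23} → pass.
0 of 6 fail.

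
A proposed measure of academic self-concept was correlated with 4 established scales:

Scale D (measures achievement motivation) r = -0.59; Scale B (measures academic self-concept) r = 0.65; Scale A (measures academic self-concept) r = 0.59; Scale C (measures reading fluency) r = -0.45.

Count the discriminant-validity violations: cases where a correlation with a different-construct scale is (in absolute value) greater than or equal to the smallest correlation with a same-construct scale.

Convergent (same construct = academic self-concept): Scale B, Scale A.
Smallest convergent = 0.59. Discriminant |r|: 0.59, 0.45; count ≥ 0.59 → 1.

1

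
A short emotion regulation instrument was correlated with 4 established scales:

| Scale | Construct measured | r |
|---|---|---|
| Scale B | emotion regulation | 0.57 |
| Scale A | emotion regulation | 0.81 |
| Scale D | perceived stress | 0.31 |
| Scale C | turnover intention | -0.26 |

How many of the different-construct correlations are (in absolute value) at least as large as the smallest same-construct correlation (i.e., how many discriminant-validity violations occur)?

0

Convergent (same construct = emotion regulation): Scale B, Scale A.
Smallest convergent = 0.57. Discriminant |r|: 0.31, 0.26; count ≥ 0.57 → 0.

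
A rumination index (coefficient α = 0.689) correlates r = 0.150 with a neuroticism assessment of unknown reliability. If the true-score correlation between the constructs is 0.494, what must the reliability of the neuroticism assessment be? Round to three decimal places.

0.134

r_true = r_obs / √(r_xx · r_yy) ⇒ 0.494 = 0.150 / √(0.689 · r_yy).
√(0.689 · r_yy) = 0.150 / 0.494 = 0.3036; 0.689 · r_yy = 0.0922; r_yy = 0.0922 / 0.689 ≈ 0.134.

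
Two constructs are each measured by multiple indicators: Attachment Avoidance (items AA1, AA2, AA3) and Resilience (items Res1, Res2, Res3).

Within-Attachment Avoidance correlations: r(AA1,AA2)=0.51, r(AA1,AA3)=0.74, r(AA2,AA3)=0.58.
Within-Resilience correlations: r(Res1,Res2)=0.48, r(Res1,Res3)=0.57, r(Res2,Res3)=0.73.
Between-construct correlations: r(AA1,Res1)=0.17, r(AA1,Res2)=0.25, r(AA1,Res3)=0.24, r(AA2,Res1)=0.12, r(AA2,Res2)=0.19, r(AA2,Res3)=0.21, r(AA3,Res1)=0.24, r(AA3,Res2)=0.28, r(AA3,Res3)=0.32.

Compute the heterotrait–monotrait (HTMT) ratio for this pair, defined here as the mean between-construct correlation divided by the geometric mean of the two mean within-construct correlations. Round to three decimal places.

Mean heterotrait r = 2.02/9 = 0.2244.
Mean within-AA = 1.83/3 = 0.6100; mean within-Res = 1.78/3 = 0.5933.
Geometric mean = √(0.6100 × 0.5933) = 0.6016.
HTMT = 0.2244 / 0.6016 = 0.373.

0.373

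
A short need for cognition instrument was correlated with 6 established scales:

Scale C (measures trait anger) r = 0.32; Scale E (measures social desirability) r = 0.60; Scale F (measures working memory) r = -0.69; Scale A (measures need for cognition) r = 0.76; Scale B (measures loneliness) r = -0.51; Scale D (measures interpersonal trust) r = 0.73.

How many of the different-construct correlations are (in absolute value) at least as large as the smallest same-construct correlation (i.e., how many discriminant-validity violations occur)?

Convergent (same construct = need for cognition): Scale A.
Smallest convergent = 0.76. Discriminant |r|: 0.32, 0.60, 0.69, 0.51, 0.73; count ≥ 0.76 → 0.

0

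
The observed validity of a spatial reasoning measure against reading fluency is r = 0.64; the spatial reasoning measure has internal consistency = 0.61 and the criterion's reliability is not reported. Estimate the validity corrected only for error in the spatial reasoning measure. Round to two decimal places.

Single correction: r_c = r_obs / √r_xx = 0.64 / √0.61 = 0.64 / 0.7810 ≈ 0.82.

0.82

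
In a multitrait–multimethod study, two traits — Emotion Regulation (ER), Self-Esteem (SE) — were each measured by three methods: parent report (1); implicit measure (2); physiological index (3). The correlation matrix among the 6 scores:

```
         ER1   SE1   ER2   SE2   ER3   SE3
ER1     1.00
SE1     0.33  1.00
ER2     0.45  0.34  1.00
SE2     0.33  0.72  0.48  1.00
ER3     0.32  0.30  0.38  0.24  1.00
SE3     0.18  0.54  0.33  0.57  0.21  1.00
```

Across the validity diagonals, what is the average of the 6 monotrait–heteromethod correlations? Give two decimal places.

0.50

Convergent values: 0.45, 0.32, 0.38, 0.72, 0.54, 0.57; mean = 2.98/6 = 0.50.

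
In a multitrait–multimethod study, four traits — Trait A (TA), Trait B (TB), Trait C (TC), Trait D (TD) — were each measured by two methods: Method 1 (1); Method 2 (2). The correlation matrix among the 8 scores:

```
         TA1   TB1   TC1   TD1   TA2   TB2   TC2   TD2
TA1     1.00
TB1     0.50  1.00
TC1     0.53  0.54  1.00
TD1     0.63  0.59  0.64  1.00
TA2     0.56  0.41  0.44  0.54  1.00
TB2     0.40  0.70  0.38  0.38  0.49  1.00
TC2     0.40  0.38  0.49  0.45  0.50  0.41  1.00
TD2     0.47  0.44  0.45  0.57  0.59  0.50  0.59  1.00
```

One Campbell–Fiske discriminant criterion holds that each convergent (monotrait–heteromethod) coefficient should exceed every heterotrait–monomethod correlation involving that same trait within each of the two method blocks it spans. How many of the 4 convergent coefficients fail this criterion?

3

Each convergent coefficient versus the relevant comparison correlations:
TA (methods 1·2): 0.56 vs {0.50, 0.49, 0.53, 0.50, 0.63, 0.59} → fail.
TB (methods 1·2): 0.70 vs {0.50, 0.49, 0.54, 0.41, 0.59, 0.50} → pass.
TC (methods 1·2): 0.49 vs {0.53, 0.50, 0.54, 0.41, 0.64, 0.59} → fail.
TD (methods 1·2): 0.57 vs {0.63, 0.59, 0.59, 0.50, 0.64, 0.59} → fail.
3 of 4 fail.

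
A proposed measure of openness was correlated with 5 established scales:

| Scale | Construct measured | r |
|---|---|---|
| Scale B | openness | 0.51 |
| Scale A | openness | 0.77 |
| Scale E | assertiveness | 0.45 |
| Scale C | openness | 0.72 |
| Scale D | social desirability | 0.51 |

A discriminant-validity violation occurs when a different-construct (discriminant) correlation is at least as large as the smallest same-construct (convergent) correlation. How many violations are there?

1

Convergent (same construct = openness): Scale B, Scale A, Scale C.
Smallest convergent = 0.51. Discriminant values: 0.45, 0.51; count ≥ 0.51 → 1.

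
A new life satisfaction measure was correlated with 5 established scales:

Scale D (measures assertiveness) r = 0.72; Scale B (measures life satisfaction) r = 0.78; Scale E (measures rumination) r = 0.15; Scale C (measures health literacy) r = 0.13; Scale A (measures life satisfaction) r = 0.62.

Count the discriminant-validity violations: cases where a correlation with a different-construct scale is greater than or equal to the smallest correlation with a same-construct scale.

Convergent (same construct = life satisfaction): Scale B, Scale A.
Smallest convergent = 0.62. Discriminant values: 0.72, 0.15, 0.13; count ≥ 0.62 → 1.

1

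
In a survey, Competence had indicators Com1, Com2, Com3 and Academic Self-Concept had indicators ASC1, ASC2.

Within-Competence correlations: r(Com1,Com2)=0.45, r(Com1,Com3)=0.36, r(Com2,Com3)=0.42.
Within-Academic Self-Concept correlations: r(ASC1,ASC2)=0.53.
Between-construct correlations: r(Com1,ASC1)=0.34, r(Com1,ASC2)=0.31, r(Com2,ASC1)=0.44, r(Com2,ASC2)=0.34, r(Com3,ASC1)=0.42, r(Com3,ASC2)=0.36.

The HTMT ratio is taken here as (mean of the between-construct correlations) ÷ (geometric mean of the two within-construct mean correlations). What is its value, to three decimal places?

Mean heterotrait r = 2.21/6 = 0.3683.
Mean within-Com = 1.23/3 = 0.4100; mean within-ASC = 0.53/1 = 0.5300.
Geometric mean = √(0.4100 × 0.5300) = 0.4662.
HTMT = 0.3683 / 0.4662 = 0.790.

0.790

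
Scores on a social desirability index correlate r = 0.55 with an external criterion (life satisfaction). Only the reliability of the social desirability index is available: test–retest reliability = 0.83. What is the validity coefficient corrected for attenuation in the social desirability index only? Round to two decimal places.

Single correction: r_c = r_obs / √r_xx = 0.55 / √0.83 = 0.55 / 0.9110 ≈ 0.60.

0.60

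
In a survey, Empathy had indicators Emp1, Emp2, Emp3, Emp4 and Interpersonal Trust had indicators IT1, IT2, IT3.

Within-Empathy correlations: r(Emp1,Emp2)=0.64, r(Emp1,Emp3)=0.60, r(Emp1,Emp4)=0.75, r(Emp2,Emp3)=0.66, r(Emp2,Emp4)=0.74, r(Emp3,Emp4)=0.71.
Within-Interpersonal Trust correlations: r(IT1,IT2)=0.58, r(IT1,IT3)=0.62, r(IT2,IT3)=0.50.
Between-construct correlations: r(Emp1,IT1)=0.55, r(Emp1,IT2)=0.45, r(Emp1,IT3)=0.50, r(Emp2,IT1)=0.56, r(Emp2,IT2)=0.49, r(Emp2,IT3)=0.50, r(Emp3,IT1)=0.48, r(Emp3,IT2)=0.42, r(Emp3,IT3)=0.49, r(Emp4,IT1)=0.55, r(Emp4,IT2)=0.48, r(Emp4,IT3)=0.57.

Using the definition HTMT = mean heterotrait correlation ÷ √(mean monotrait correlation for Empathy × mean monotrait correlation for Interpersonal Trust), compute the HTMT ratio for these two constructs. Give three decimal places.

Mean between = 6.04/12 = 0.5033.
Mean within-Emp = 4.10/6 = 0.6833; mean within-IT = 1.70/3 = 0.5667.
Geometric mean = √(0.6833 × 0.5667) = 0.6223.
HTMT = 0.5033 / 0.6223 = 0.809.

0.809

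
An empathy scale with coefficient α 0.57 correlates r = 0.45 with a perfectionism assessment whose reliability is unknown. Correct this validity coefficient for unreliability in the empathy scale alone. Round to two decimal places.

0.60

Single correction: r_c = r_obs / √r_xx = 0.45 / √0.57 = 0.45 / 0.7550 ≈ 0.60.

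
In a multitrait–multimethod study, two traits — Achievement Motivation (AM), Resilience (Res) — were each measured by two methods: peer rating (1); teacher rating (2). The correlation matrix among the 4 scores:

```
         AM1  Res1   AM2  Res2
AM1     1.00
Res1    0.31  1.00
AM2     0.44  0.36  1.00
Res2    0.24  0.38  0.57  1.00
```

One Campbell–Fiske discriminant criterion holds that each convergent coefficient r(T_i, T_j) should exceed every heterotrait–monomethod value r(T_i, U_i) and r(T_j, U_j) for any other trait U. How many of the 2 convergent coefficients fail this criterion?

2

Checking each validity diagonal entry against its comparison values:
AM (methods 1·2): 0.44 vs {0.31, 0.57} → fail.
Res (methods 1·2): 0.38 vs {0.31, 0.57} → fail.
2 of 2 fail.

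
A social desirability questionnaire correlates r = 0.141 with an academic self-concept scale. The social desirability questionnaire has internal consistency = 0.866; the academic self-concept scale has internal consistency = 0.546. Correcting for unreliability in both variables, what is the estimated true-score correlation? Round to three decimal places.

0.205

r_true = r_obs / √(r_xx · r_yy) = 0.141 / √(0.866 × 0.546) = 0.141 / √0.472836 = 0.141 / 0.6876 ≈ 0.205.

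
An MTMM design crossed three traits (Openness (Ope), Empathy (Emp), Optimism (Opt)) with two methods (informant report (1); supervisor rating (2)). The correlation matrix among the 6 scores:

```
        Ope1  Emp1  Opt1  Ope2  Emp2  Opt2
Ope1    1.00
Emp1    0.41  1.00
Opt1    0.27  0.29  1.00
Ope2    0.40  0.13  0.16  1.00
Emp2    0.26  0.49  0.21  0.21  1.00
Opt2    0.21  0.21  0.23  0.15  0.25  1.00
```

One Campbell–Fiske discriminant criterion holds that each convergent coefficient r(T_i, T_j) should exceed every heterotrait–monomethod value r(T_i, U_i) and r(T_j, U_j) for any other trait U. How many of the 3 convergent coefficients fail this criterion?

Each convergent coefficient versus the relevant comparison correlations:
Ope (methods 1·2): 0.40 vs {0.41, 0.21, 0.27, 0.15} → fail.
Emp (methods 1·2): 0.49 vs {0.41, 0.21, 0.29, 0.25} → pass.
Opt (methods 1·2): 0.23 vs {0.27, 0.15, 0.29, 0.25} → fail.
2 of 3 fail.

2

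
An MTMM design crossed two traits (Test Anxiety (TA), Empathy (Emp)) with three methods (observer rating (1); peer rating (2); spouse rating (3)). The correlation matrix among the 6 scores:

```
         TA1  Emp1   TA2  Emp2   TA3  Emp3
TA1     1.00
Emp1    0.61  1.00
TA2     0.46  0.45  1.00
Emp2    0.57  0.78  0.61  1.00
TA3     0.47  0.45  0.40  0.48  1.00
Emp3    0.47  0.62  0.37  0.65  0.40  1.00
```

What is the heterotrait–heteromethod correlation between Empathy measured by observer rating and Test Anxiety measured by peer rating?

Different traits and methods: r(Emp1, TA2) = 0.45.

0.45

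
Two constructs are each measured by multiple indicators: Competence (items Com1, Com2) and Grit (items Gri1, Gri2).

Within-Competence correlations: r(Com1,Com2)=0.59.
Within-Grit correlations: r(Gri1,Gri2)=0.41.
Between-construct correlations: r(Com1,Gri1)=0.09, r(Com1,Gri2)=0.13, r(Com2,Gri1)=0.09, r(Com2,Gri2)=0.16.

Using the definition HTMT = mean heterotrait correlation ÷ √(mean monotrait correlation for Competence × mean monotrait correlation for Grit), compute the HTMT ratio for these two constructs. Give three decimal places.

Mean heterotrait r = 0.47/4 = 0.1175.
Mean within-Com = 0.59/1 = 0.5900; mean within-Gri = 0.41/1 = 0.4100.
Geometric mean = √(0.5900 × 0.4100) = 0.4918.
HTMT = 0.1175 / 0.4918 = 0.239.

0.239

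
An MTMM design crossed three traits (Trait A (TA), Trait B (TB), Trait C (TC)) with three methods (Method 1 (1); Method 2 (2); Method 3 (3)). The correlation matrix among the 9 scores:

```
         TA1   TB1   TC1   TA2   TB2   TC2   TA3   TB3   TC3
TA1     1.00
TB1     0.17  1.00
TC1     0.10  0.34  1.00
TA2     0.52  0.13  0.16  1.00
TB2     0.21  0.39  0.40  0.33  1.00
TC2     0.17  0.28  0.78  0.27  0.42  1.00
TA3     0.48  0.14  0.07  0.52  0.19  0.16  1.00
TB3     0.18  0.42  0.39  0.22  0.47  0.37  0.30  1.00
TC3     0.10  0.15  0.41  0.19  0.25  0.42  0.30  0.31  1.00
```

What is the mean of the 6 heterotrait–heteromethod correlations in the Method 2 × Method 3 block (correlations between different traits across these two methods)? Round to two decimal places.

HTHM values (method 2 × method 3): 0.22, 0.19, 0.19, 0.25, 0.16, 0.37; mean = 1.38/6 = 0.23.

0.23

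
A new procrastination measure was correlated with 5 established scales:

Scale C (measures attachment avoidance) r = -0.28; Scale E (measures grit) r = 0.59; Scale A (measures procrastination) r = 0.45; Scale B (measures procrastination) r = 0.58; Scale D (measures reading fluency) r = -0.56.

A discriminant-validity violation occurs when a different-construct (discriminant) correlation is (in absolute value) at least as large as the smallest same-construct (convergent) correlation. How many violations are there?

2

Convergent (same construct = procrastination): Scale A, Scale B.
Smallest convergent = 0.45. Discriminant |r|: 0.28, 0.59, 0.56; count ≥ 0.45 → 2.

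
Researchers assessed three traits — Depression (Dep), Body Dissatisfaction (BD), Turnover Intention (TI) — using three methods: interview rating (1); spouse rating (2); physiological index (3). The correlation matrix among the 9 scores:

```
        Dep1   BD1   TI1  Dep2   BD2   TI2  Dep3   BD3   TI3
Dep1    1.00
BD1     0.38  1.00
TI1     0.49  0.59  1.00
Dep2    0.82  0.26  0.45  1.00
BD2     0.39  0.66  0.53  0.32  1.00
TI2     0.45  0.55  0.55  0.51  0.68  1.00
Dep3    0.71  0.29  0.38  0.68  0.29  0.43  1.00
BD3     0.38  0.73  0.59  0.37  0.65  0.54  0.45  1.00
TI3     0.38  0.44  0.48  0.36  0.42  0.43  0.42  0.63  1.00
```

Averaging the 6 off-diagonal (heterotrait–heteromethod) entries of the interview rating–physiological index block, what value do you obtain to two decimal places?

0.41

HTHM values (method 1 × method 3): 0.38, 0.38, 0.29, 0.44, 0.38, 0.59; mean = 2.46/6 = 0.41.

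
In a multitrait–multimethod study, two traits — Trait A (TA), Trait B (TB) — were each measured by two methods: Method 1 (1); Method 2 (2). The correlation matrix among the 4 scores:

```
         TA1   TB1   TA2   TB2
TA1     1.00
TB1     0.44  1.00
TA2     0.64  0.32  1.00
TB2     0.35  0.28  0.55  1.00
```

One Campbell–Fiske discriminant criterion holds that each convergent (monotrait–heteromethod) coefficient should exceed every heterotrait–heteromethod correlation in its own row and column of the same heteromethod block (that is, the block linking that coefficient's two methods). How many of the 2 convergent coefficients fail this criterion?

Each convergent coefficient versus the relevant comparison correlations:
TA (methods 1·2): 0.64 vs {0.35, 0.32} → pass.
TB (methods 1·2): 0.28 vs {0.32, 0.35} → fail.
1 of 2 fail.

1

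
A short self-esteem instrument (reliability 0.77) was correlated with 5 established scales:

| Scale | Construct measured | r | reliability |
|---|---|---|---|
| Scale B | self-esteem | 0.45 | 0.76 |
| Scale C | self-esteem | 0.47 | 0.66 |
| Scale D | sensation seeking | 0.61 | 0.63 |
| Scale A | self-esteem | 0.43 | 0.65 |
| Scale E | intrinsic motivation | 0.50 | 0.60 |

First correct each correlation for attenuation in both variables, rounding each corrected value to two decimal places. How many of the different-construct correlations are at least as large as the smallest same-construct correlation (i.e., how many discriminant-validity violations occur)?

Disattenuated r (r / √(r_scale · r_new)):
  Scale B (conv): 0.45 / √(0.76·0.77) = 0.59
  Scale C (conv): 0.47 / √(0.66·0.77) = 0.66
  Scale D (disc): 0.61 / √(0.63·0.77) = 0.88
  Scale A (conv): 0.43 / √(0.65·0.77) = 0.61
  Scale E (disc): 0.50 / √(0.60·0.77) = 0.74
Smallest convergent = 0.59. Discriminant values: 0.88, 0.74; count ≥ 0.59 → 2.

2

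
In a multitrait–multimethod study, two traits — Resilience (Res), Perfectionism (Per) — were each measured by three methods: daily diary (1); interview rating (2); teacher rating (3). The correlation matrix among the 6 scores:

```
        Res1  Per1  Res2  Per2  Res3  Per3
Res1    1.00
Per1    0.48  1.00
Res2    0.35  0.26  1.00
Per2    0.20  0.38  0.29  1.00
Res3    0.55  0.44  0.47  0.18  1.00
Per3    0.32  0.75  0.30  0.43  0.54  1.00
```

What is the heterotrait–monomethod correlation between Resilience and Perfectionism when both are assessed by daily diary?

Different traits, same method: r(Res1, Per1) = 0.48.

0.48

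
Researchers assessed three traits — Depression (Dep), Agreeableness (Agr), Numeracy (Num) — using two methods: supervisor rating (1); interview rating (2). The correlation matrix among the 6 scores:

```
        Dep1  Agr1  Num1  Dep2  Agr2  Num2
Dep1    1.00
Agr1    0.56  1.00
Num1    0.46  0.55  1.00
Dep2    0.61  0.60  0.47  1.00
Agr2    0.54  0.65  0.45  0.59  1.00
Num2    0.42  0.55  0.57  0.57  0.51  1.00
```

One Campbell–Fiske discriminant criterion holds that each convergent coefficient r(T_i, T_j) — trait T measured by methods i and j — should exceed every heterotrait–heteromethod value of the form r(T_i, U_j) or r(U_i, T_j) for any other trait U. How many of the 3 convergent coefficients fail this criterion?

0

Convergent coefficients and their comparison sets:
Dep (methods 1·2): 0.61 vs {0.54, 0.60, 0.42, 0.47} → pass.
Agr (methods 1·2): 0.65 vs {0.60, 0.54, 0.55, 0.45} → pass.
Num (methods 1·2): 0.57 vs {0.47, 0.42, 0.45, 0.55} → pass.
0 of 3 fail.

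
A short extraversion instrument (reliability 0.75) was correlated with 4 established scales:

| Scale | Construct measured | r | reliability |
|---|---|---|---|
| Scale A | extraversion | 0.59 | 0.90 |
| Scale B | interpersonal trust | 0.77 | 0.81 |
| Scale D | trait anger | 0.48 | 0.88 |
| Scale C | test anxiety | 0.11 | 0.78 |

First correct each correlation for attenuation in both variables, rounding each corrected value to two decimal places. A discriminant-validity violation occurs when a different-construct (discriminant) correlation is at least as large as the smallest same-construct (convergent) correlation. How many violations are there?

Disattenuated r (r / √(r_scale · r_new)):
  Scale A (conv): 0.59 / √(0.90·0.75) = 0.72
  Scale B (disc): 0.77 / √(0.81·0.75) = 0.99
  Scale D (disc): 0.48 / √(0.88·0.75) = 0.59
  Scale C (disc): 0.11 / √(0.78·0.75) = 0.14
Smallest convergent = 0.72. Discriminant values: 0.99, 0.59, 0.14; count ≥ 0.72 → 1.

1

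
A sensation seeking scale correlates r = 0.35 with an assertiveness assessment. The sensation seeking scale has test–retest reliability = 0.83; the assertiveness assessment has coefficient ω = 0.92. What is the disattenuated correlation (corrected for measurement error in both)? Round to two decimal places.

r_true = r_obs / √(r_xx · r_yy) = 0.35 / √(0.83 × 0.92) = 0.35 / √0.7636 = 0.35 / 0.8738 ≈ 0.40.

0.40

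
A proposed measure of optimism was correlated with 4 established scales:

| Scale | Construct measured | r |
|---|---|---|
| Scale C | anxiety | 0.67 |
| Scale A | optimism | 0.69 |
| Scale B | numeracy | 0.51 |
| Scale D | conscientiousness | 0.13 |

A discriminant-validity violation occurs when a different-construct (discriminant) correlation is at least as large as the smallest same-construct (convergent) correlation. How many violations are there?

Convergent (same construct = optimism): Scale A.
Smallest convergent = 0.69. Discriminant values: 0.67, 0.51, 0.13; count ≥ 0.69 → 0.

0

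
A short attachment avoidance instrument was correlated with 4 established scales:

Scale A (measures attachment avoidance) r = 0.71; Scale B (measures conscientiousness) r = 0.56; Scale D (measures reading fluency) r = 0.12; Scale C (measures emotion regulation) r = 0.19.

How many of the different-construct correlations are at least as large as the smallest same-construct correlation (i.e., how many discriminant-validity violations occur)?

Convergent (same construct = attachment avoidance): Scale A.
Smallest convergent = 0.71. Discriminant values: 0.56, 0.12, 0.19; count ≥ 0.71 → 0.

0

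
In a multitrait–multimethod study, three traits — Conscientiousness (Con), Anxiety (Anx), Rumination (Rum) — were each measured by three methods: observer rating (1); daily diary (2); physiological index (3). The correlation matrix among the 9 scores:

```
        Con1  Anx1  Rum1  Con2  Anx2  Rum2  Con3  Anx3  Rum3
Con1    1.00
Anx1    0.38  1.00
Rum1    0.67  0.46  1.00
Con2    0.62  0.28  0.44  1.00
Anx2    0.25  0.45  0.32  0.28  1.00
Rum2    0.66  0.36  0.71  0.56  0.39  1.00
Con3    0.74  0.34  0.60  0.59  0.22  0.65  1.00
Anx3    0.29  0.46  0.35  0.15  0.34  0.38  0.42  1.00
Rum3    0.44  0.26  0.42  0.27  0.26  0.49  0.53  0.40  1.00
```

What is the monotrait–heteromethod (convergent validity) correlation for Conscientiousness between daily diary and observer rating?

Same trait (Con), different methods: r(Con2, Con1) = 0.62.

0.62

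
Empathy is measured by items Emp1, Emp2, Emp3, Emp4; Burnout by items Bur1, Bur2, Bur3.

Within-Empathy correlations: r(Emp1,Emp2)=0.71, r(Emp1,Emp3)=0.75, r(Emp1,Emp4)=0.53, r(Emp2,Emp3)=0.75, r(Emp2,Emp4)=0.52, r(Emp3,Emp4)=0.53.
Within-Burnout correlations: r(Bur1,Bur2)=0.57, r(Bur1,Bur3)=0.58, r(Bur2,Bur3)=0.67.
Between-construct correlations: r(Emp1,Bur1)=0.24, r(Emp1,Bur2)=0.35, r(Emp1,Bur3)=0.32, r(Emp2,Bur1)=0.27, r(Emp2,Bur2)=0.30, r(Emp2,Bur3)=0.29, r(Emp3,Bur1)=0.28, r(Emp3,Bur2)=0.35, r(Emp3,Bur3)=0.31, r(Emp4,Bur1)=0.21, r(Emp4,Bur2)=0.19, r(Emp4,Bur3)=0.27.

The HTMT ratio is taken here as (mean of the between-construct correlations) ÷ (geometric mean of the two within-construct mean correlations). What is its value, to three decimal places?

Between-construct mean = 3.38/12 = 0.2817.
Mean within-Emp = 3.79/6 = 0.6317; mean within-Bur = 1.82/3 = 0.6067.
Geometric mean = √(0.6317 × 0.6067) = 0.6191.
HTMT = 0.2817 / 0.6191 = 0.455.

0.455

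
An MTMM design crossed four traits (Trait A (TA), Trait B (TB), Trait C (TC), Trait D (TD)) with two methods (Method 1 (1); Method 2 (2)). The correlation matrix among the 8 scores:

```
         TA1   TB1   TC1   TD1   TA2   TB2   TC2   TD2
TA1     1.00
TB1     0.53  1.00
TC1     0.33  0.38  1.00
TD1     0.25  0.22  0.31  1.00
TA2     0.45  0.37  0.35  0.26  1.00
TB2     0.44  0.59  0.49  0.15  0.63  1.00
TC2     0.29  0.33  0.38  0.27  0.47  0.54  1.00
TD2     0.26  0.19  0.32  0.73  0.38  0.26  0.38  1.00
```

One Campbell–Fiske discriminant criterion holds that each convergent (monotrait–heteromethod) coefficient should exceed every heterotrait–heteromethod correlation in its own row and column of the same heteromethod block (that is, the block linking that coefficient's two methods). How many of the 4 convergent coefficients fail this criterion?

Convergent coefficients and their comparison sets:
TA (methods 1·2): 0.45 vs {0.44, 0.37, 0.29, 0.35, 0.26, 0.26} → pass.
TB (methods 1·2): 0.59 vs {0.37, 0.44, 0.33, 0.49, 0.19, 0.15} → pass.
TC (methods 1·2): 0.38 vs {0.35, 0.29, 0.49, 0.33, 0.32, 0.27} → fail.
TD (methods 1·2): 0.73 vs {0.26, 0.26, 0.15, 0.19, 0.27, 0.32} → pass.
1 of 4 fail.

1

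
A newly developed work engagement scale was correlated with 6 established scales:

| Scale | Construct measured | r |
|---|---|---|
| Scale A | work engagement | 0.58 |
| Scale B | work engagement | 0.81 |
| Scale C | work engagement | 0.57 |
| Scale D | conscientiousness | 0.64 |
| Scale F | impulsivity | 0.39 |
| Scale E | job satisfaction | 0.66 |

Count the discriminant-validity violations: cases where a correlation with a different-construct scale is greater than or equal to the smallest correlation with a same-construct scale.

2

Convergent (same construct = work engagement): Scale A, Scale B, Scale C.
Smallest convergent = 0.57. Discriminant values: 0.64, 0.39, 0.66; count ≥ 0.57 → 2.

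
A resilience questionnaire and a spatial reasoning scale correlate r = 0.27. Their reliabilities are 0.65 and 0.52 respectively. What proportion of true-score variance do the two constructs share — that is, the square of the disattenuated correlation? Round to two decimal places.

Disattenuated r = 0.27 / √(0.65 × 0.52) = 0.27 / 0.5814 = 0.4644.
Shared true-score variance = 0.4644² = 0.2157 ≈ 0.22.

0.22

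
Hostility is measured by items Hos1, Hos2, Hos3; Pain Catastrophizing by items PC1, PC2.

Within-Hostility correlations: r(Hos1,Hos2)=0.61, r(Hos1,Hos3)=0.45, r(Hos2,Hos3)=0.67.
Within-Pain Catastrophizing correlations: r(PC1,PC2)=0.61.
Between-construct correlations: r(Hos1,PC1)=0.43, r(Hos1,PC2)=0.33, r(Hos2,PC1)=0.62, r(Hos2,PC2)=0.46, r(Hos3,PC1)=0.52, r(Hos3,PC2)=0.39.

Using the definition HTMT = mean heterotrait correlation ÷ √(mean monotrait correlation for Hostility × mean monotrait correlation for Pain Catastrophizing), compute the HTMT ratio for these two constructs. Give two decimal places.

Mean heterotrait r = 2.75/6 = 0.4583.
Mean within-Hos = 1.73/3 = 0.5767; mean within-PC = 0.61/1 = 0.6100.
Geometric mean = √(0.5767 × 0.6100) = 0.5931.
HTMT = 0.4583 / 0.5931 = 0.77.

0.77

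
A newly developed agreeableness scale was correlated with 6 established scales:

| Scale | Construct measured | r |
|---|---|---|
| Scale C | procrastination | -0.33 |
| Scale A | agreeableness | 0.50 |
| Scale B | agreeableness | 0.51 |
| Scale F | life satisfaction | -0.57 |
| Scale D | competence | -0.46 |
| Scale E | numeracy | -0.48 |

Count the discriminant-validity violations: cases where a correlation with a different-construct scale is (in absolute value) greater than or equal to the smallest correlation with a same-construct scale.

1

Convergent (same construct = agreeableness): Scale A, Scale B.
Smallest convergent = 0.50. Discriminant |r|: 0.33, 0.57, 0.46, 0.48; count ≥ 0.50 → 1.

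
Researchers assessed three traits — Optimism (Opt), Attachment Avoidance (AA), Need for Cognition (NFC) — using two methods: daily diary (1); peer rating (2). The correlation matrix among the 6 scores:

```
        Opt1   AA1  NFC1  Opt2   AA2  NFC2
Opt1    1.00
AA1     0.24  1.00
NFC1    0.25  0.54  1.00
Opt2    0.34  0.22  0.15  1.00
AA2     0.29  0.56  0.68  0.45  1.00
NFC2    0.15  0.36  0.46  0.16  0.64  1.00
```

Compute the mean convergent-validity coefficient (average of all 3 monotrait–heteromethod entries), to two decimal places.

0.45

Convergent values: 0.34, 0.56, 0.46; mean = 1.36/3 = 0.45.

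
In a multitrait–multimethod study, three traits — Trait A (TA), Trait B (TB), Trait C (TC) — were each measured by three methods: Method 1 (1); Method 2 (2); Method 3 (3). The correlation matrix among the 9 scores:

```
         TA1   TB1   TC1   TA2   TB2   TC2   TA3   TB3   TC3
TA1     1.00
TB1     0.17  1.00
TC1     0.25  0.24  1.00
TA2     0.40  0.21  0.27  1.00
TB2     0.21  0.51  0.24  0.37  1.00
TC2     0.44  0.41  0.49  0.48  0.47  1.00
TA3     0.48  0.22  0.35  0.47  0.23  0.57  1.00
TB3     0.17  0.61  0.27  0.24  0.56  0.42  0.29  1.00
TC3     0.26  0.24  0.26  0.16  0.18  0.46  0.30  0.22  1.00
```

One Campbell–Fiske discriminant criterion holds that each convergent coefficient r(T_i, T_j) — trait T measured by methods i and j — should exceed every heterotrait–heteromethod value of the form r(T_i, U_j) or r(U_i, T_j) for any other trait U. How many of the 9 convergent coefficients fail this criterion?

Convergent coefficients and their comparison sets:
TA (methods 1·2): 0.40 vs {0.21, 0.21, 0.44, 0.27} → fail.
TA (methods 1·3): 0.48 vs {0.17, 0.22, 0.26, 0.35} → pass.
TA (methods 2·3): 0.47 vs {0.24, 0.23, 0.16, 0.57} → fail.
TB (methods 1·2): 0.51 vs {0.21, 0.21, 0.41, 0.24} → pass.
TB (methods 1·3): 0.61 vs {0.22, 0.17, 0.24, 0.27} → pass.
TB (methods 2·3): 0.56 vs {0.23, 0.24, 0.18, 0.42} → pass.
TC (methods 1·2): 0.49 vs {0.27, 0.44, 0.24, 0.41} → pass.
TC (methods 1·3): 0.26 vs {0.35, 0.26, 0.27, 0.24} → fail.
TC (methods 2·3): 0.46 vs {0.57, 0.16, 0.42, 0.18} → fail.
4 of 9 fail.

4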